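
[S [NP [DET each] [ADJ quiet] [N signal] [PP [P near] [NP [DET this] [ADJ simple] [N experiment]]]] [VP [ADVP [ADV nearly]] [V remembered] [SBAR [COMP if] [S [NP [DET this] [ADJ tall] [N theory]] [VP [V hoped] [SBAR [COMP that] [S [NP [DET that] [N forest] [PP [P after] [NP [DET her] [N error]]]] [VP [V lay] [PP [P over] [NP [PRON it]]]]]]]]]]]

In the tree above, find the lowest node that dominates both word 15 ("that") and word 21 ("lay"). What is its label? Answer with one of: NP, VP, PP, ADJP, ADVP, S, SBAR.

SBAR

Both words fall inside [SBAR that that forest after her error lay over it] (words 15–23), and no smaller constituent contains them both. Label: SBAR.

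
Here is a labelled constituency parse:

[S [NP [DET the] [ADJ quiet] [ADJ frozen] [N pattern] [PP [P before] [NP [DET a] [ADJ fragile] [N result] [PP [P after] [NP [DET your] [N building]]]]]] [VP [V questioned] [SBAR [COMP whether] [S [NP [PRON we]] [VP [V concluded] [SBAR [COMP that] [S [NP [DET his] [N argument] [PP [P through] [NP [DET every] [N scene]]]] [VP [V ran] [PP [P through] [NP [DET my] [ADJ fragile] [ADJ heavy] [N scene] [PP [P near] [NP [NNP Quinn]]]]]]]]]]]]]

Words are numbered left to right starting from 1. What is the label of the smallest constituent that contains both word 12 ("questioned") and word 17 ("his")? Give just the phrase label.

VP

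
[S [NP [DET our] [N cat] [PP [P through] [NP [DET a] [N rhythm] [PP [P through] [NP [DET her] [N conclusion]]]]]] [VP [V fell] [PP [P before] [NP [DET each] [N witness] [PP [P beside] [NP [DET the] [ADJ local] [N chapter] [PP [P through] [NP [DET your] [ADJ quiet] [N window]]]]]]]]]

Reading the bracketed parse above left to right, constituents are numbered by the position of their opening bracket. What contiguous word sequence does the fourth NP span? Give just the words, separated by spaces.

each witness beside the local chapter through your quiet window

In left-to-right order the NP constituents are "our cat through a rhythm through her conclusion"; "a rhythm through her conclusion"; "her conclusion"; "each witness beside the local chapter through your quiet window"; "the local chapter through your quiet window"; "your quiet window". Number 4 is "each witness beside the local chapter through your quiet window".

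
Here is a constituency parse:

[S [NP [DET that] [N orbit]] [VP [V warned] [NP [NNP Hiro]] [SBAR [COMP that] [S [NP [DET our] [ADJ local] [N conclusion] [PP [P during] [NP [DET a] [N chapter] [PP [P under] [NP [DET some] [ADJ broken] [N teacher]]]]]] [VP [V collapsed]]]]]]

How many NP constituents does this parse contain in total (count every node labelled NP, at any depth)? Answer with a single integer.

5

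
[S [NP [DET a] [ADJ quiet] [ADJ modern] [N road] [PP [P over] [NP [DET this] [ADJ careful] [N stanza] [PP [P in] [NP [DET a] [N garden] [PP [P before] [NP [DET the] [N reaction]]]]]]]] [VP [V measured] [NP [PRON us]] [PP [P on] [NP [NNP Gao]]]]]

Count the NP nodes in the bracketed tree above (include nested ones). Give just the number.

6

Scanning left to right, an opening `[NP` appears at word positions 1, 6, 10, 13, 16, 18 — 6 in total.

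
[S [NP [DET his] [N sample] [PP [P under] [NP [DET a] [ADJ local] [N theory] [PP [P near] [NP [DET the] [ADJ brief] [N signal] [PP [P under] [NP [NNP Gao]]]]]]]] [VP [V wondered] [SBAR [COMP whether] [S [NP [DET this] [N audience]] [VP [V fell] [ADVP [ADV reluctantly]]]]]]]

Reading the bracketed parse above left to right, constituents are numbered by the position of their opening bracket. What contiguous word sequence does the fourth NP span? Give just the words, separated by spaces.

Gao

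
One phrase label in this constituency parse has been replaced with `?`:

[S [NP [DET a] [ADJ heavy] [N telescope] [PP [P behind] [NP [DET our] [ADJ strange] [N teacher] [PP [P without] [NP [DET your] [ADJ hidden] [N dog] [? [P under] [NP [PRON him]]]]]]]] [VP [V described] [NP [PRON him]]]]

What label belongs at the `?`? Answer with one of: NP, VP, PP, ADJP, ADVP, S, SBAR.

The `?` node immediately contains: P 'under', NP. That is the internal structure of a prepositional phrase, so the label is PP.

PP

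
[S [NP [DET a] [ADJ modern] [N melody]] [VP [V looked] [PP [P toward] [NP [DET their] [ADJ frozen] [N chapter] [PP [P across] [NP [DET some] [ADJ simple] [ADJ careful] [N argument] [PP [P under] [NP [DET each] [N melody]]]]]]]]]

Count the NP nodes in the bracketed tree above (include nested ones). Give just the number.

4

Scanning left to right, an opening `[NP` appears at word positions 1, 6, 10, 15 — 4 in total.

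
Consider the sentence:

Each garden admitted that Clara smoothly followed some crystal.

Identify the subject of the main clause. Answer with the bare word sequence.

each garden

"each garden" is the NP that combines with the VP headed by "admitted" to form the main clause — the subject.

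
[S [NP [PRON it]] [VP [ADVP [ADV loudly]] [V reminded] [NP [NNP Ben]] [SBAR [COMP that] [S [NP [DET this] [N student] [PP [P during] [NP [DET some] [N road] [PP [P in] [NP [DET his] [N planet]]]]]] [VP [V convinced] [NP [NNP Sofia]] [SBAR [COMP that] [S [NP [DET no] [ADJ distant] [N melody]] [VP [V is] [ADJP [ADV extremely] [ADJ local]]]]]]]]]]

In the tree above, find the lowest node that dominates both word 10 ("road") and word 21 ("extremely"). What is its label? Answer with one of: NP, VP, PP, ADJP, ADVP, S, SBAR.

S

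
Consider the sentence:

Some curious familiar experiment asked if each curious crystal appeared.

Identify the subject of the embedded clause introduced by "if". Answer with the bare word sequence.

each curious crystal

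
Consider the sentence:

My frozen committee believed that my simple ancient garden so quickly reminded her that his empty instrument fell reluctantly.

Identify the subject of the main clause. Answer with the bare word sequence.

my frozen committee

The subject of the main clause is the NP immediately before the verb "believed": "my frozen committee".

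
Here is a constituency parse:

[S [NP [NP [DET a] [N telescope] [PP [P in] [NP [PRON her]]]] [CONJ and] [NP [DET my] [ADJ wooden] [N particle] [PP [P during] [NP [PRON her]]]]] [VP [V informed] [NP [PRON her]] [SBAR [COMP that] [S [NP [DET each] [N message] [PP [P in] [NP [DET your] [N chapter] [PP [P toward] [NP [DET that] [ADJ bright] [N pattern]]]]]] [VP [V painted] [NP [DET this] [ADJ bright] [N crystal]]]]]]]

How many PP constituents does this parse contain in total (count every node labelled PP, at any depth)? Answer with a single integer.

The PP constituents are: [PP in her]; [PP during her]; [PP in your chapter toward that bright pattern]; [PP toward that bright pattern]. Total: 4.

4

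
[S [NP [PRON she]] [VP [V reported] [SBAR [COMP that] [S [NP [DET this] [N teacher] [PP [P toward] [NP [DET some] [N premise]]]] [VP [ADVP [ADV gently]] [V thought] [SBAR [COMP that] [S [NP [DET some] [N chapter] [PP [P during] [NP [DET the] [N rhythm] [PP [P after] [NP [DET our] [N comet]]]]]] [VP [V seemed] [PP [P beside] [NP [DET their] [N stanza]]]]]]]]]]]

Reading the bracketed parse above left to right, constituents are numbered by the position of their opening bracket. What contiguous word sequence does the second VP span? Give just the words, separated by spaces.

gently thought that some chapter during the rhythm after our comet seemed beside their stanza

Opening `[VP` markers occur at word positions 2, 9, 20; the second of these opens the constituent [VP gently thought that some chapter during the rhythm after our comet seemed beside their stanza].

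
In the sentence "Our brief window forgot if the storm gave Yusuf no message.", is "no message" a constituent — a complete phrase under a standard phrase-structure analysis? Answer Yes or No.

Yes

"no message" is exactly the noun phrase [NP no message], a complete constituent.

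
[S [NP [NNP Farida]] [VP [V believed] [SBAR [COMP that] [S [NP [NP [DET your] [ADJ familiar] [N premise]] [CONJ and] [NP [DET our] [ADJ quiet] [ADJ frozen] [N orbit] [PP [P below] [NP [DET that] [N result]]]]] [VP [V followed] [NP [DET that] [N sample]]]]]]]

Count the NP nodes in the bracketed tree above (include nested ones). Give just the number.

6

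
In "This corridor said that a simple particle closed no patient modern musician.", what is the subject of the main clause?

this corridor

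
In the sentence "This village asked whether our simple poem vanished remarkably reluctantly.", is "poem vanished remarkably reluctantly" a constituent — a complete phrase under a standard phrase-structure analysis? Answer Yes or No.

No

The smallest constituent containing the whole sequence is the clause [S our simple poem vanished remarkably reluctantly], but the sequence is only part of it — it straddles the boundary between noun phrase "our simple poem" and verb phrase "vanished remarkably reluctantly".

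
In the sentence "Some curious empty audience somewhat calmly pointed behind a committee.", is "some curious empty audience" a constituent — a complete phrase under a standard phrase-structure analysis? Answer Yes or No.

Yes

"some curious empty audience" is exactly the noun phrase [NP some curious empty audience], a complete constituent.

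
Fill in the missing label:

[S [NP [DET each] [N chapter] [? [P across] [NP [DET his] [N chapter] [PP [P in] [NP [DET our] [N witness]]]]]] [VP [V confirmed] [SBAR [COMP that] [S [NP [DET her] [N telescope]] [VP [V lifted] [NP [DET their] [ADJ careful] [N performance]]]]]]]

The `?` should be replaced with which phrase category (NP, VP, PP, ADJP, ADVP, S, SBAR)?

PP

A constituent whose immediate children are P 'across', NP is a prepositional phrase: PP.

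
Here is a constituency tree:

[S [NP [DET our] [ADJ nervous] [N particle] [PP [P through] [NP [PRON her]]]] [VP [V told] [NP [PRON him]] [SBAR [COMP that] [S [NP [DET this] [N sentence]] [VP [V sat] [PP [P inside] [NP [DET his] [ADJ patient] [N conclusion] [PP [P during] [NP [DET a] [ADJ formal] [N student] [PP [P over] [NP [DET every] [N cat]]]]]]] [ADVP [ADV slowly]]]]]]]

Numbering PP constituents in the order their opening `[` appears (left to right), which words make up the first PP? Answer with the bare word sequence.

through her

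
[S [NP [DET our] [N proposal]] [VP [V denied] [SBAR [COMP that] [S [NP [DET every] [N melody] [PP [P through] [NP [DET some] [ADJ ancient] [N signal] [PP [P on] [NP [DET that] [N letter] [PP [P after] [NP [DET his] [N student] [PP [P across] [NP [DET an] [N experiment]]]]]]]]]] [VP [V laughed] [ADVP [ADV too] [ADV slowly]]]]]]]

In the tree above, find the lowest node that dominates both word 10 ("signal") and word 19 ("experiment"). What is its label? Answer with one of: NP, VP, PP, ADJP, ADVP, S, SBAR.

The smallest bracket enclosing both words is [NP some ancient signal on that letter after his student across an experiment], so the label is NP.

NP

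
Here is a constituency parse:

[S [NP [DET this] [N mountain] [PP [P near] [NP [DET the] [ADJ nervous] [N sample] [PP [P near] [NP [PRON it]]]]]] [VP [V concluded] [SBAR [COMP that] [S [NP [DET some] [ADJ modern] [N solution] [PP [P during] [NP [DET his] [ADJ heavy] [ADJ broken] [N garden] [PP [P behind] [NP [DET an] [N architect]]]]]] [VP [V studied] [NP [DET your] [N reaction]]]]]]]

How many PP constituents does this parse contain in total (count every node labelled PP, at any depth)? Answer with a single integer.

4

Scanning left to right, an opening `[PP` appears at word positions 3, 7, 14, 19 — 4 in total.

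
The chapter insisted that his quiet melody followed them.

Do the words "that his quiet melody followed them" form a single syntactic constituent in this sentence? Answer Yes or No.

"that his quiet melody followed them" is exactly the subordinate clause [SBAR that his quiet melody followed them], a complete constituent.

Yes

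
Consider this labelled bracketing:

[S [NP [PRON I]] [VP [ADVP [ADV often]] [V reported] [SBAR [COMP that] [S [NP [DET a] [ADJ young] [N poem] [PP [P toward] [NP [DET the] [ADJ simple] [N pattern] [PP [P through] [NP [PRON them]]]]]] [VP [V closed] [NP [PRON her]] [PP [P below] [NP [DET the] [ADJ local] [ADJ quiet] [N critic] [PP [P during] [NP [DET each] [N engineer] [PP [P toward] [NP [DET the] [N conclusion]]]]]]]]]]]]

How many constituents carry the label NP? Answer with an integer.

Scanning left to right, an opening `[NP` appears at word positions 1, 5, 9, 13, 15, 17, 22, 25 — 8 in total.

8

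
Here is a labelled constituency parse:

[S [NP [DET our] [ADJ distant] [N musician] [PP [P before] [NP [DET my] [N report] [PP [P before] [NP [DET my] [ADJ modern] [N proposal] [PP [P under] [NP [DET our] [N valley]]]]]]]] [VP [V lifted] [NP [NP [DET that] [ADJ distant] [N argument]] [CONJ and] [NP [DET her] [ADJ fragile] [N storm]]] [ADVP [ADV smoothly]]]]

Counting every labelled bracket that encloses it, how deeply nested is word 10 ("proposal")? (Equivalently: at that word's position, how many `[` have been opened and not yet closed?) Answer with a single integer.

The word sits inside N, which is inside NP, inside PP, inside NP, inside PP, inside NP, inside S — 7 brackets in all.

7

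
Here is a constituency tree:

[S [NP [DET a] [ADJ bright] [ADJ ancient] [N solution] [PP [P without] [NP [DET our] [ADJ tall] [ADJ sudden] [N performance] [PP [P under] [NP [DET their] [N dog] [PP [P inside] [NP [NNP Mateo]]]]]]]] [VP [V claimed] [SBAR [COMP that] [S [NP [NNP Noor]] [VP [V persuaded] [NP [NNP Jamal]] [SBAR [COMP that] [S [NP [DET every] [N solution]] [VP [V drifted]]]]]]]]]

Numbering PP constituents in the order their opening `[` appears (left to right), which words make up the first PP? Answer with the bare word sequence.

without our tall sudden performance under their dog inside Mateo

Opening `[PP` markers occur at word positions 5, 10, 13; the first of these opens the constituent [PP without our tall sudden performance under their dog inside Mateo].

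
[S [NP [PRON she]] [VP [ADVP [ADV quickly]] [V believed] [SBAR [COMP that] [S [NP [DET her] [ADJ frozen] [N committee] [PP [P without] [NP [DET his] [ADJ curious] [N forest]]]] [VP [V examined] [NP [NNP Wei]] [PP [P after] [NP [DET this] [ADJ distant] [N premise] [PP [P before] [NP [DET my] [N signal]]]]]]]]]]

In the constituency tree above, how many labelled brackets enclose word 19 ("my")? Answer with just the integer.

The word sits inside DET, which is inside NP, inside PP, inside NP, inside PP, inside VP, inside S, inside SBAR, inside VP, inside S — 10 brackets in all.

10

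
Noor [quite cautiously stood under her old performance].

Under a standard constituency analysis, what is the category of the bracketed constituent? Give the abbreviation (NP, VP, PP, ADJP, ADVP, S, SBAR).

"stood" is the head of the bracketed span, so the span is a verb phrase: VP.

VP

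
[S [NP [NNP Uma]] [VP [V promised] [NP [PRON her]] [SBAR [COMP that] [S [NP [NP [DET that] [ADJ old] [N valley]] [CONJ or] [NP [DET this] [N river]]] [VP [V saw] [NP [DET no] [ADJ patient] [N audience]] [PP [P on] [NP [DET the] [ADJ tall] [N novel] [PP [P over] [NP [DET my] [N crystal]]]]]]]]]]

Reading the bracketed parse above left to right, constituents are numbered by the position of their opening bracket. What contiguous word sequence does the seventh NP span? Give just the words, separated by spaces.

the tall novel over my crystal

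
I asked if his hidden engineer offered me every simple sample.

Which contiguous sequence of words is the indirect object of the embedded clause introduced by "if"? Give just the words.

"offered" heads the VP of the embedded clause introduced by "if", and "me" is its indirect object.

me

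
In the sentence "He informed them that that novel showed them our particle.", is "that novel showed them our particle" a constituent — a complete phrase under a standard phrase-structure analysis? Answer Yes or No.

These words form the whole clause headed by "showed", so yes — one constituent.

Yes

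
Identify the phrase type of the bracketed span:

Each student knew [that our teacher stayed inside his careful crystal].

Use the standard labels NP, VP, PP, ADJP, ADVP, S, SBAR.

SBAR

The bracketed span "that our teacher stayed inside his careful crystal" is headed by "that", making it a subordinate clause (SBAR).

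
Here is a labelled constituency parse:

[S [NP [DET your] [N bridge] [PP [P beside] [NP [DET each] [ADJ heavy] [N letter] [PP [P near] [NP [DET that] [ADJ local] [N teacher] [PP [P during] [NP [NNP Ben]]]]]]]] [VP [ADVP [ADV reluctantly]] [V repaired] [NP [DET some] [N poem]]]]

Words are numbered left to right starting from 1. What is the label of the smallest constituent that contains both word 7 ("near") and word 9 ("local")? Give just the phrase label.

PP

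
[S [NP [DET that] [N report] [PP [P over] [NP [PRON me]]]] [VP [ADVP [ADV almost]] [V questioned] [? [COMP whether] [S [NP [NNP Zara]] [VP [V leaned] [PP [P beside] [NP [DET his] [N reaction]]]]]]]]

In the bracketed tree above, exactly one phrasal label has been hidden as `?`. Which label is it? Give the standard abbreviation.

SBAR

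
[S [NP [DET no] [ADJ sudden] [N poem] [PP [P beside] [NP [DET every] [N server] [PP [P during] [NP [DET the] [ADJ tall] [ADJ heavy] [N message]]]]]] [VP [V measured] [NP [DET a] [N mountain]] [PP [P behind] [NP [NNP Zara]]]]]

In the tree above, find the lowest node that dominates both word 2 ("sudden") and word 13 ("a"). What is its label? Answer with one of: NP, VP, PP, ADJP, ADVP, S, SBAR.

S

The smallest bracket enclosing both words is [S no sudden poem beside every server during the tall heavy message measured a mountain behind Zara], so the label is S.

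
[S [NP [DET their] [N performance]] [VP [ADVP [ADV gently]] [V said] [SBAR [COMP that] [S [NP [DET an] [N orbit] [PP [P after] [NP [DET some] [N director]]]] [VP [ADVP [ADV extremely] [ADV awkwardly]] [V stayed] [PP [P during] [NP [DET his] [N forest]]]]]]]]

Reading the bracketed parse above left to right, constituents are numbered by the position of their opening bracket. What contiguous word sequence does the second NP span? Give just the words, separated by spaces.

an orbit after some director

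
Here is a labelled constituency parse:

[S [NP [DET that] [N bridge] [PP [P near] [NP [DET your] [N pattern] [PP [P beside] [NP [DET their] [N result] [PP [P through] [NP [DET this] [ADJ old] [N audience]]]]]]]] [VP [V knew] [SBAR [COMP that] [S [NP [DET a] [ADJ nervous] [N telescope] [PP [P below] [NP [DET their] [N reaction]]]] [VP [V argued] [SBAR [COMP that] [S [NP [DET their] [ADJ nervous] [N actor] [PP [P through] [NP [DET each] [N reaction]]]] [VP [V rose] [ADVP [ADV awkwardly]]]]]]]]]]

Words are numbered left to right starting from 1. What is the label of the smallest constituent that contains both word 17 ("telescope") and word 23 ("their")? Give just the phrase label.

S

Both words fall inside [S a nervous telescope below their reaction argued that their nervous actor through each reaction rose awkwardly] (words 15–30), and no smaller constituent contains them both. Label: S.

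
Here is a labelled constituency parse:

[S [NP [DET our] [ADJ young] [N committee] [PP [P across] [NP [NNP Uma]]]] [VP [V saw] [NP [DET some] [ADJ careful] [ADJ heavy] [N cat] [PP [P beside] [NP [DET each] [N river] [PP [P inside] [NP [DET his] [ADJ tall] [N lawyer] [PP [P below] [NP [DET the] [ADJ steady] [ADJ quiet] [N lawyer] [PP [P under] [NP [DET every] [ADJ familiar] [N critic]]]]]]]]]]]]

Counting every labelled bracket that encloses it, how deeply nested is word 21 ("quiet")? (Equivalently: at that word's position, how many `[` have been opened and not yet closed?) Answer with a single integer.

10

The word sits inside ADJ, which is inside NP, inside PP, inside NP, inside PP, inside NP, inside PP, inside NP, inside VP, inside S — 10 brackets in all.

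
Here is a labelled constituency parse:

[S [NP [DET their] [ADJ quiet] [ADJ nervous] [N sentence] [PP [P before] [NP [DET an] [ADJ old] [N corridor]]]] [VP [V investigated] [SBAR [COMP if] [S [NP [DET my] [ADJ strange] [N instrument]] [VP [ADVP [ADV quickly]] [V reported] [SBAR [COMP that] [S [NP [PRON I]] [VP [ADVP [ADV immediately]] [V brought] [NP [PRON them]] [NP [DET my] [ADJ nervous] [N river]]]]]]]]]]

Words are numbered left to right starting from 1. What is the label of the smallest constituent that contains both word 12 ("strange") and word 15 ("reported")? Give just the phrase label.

S

Both words fall inside [S my strange instrument quickly reported that I immediately brought them my nervous river] (words 11–23), and no smaller constituent contains them both. Label: S.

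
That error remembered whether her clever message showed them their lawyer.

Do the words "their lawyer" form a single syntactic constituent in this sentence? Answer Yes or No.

Yes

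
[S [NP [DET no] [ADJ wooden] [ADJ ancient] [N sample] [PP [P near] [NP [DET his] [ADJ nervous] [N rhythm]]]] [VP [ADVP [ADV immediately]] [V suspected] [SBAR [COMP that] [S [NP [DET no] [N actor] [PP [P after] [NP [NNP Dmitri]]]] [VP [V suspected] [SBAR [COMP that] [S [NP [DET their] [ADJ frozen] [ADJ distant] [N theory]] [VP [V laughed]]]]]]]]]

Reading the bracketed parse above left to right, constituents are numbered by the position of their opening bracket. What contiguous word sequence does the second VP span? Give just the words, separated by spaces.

The VP opening brackets appear, in order, over: "immediately suspected that no actor after Dmitri suspected that their frozen distant theory laughed"; "suspected that their frozen distant theory laughed"; "laughed". The second one spans "suspected that their frozen distant theory laughed".

suspected that their frozen distant theory laughed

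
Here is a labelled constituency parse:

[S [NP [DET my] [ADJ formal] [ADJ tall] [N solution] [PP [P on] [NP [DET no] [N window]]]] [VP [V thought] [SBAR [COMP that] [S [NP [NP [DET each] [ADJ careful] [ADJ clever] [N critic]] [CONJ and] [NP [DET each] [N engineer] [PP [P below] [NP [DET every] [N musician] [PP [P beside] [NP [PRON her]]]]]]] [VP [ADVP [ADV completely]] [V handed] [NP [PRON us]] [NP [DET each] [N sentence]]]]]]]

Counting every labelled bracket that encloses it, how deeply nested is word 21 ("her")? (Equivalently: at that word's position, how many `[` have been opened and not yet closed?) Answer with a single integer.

The word sits inside PRON, which is inside NP, inside PP, inside NP, inside PP, inside NP, inside NP, inside S, inside SBAR, inside VP, inside S — 11 brackets in all.

11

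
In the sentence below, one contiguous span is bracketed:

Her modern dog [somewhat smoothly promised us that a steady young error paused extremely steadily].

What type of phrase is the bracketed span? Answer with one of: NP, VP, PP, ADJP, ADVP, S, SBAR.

VP

The span is built around the verb "promised" — a verb phrase (VP).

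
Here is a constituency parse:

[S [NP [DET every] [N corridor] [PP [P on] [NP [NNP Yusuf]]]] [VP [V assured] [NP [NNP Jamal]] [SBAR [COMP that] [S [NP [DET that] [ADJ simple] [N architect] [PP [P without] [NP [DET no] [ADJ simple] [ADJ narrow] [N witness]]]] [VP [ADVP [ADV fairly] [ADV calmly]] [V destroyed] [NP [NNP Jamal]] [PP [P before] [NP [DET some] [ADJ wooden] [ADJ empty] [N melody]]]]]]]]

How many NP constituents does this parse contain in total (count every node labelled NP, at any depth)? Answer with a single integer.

7

Listing each NP by its span: [NP every corridor on Yusuf]; [NP Yusuf]; [NP Jamal]; [NP that simple architect without no simple narrow witness]; [NP no simple narrow witness]; [NP Jamal] … — that makes 7.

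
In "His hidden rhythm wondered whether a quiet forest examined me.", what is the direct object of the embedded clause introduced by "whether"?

me

Within the embedded clause introduced by "whether", the direct object of "examined" is "me".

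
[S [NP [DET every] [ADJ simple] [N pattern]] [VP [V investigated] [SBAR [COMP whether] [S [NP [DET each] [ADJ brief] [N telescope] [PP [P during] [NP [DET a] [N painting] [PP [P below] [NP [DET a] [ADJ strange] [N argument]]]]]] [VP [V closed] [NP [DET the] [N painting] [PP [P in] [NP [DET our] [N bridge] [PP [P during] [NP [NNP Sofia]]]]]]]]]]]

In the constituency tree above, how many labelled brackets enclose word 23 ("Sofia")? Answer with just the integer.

Counting open brackets not yet closed at "Sofia": [S [VP [SBAR [S [VP [NP [PP [NP [PP [NP [NNP = 11.

11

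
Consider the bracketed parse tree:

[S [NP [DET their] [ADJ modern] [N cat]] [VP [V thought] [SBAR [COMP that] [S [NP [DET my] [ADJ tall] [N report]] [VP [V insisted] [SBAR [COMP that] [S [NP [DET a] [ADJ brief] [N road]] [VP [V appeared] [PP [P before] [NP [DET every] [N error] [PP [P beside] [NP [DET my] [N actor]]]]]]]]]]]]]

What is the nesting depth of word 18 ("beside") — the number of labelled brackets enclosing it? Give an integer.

The word sits inside P, which is inside PP, inside NP, inside PP, inside VP, inside S, inside SBAR, inside VP, inside S, inside SBAR, inside VP, inside S — 12 brackets in all.

12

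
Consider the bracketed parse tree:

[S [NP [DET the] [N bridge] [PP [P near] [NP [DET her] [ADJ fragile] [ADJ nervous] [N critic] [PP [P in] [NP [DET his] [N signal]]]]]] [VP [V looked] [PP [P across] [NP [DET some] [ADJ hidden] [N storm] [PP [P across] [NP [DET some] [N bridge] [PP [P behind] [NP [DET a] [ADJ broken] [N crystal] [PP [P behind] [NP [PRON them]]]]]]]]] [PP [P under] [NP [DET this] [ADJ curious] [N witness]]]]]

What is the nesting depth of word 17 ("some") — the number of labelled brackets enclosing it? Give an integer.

Path from the root down to the word: S → VP → PP → NP → PP → NP → DET. That is 7 enclosing brackets.

7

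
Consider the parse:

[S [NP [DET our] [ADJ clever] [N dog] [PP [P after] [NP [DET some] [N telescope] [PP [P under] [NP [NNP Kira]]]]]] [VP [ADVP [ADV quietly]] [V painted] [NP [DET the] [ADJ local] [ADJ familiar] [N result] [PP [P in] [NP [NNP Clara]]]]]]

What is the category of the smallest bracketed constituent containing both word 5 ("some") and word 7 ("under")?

NP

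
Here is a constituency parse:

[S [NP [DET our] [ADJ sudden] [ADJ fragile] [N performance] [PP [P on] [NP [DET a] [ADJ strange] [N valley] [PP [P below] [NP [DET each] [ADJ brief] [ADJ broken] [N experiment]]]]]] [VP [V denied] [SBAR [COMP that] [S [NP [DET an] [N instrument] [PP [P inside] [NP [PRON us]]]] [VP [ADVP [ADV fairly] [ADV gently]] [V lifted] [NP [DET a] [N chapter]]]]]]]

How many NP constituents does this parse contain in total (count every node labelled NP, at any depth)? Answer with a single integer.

6

Scanning left to right, an opening `[NP` appears at word positions 1, 6, 10, 16, 19, 23 — 6 in total.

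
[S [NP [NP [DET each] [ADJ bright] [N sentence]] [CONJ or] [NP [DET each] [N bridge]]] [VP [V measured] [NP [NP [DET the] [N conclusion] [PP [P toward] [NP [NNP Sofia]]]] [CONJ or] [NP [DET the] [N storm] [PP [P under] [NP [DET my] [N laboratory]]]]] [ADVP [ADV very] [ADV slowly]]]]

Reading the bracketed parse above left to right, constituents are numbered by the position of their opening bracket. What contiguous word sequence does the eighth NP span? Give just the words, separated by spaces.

In left-to-right order the NP constituents are "each bright sentence or each bridge"; "each bright sentence"; "each bridge"; "the conclusion toward Sofia or the storm under my laboratory"; "the conclusion toward Sofia"; "Sofia"; "the storm under my laboratory"; "my laboratory". Number 8 is "my laboratory".

my laboratory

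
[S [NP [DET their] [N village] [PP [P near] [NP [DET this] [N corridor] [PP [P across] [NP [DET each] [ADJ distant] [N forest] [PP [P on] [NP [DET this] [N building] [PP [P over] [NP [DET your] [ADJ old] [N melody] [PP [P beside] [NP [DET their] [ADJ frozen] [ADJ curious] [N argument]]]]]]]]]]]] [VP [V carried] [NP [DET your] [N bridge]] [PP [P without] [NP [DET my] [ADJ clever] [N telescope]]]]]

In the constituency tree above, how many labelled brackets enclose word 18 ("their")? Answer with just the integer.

13

Path from the root down to the word: S → NP → PP → NP → PP → NP → PP → NP → PP → NP → PP → NP → DET. That is 13 enclosing brackets.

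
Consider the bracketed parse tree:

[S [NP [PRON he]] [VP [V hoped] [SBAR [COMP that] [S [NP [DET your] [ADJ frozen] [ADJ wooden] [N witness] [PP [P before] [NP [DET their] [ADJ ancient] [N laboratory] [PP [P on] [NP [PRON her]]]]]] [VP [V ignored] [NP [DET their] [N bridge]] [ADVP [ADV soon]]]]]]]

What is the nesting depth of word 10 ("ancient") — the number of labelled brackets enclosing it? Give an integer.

8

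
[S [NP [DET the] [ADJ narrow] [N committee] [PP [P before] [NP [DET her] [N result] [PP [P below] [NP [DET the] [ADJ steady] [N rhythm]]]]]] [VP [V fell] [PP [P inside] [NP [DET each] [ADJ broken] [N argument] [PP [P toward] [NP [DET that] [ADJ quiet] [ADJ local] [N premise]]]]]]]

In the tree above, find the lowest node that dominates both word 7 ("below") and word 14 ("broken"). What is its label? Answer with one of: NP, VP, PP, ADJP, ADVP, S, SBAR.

Both words fall inside [S the narrow committee before her result below the steady rhythm fell inside each broken argument toward that quiet local premise] (words 1–20), and no smaller constituent contains them both. Label: S.

S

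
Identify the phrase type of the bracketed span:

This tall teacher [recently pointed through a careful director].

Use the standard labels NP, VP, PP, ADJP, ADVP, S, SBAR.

VP

The bracketed span "recently pointed through a careful director" is headed by "pointed", making it a verb phrase (VP).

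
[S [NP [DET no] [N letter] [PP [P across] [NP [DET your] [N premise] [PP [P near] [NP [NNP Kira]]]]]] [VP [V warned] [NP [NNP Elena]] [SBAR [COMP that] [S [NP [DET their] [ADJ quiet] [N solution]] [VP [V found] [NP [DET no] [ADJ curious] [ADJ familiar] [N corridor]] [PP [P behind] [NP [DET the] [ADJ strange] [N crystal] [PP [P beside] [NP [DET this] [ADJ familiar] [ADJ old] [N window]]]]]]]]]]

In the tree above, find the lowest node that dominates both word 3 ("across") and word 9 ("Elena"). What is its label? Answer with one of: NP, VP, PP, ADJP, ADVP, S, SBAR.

S

The smallest bracket enclosing both words is [S no letter across your premise near Kira warned Elena that their quiet solution found no curious familiar corridor behind the strange crystal beside this familiar old window], so the label is S.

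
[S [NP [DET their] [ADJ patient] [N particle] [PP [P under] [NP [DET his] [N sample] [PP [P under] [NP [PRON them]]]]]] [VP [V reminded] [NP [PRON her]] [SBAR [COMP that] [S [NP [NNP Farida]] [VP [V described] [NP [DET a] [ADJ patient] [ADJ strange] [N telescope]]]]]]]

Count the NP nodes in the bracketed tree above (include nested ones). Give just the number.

6

The NP constituents are: [NP their patient particle under his sample under them]; [NP his sample under them]; [NP them]; [NP her]; [NP Farida]; [NP a patient strange telescope]. Total: 6.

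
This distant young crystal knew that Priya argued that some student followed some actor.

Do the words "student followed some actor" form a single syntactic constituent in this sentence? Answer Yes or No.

The smallest constituent containing the whole sequence is the clause [S some student followed some actor], but the sequence is only part of it — it straddles the boundary between noun phrase "some student" and verb phrase "followed some actor".

No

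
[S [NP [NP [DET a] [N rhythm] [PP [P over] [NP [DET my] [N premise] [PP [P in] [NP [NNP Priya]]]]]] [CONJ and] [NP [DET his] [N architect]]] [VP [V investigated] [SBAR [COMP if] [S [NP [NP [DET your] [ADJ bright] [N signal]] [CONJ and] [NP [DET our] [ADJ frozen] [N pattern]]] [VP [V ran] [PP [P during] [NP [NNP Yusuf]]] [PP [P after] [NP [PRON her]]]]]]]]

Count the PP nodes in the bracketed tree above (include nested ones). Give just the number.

4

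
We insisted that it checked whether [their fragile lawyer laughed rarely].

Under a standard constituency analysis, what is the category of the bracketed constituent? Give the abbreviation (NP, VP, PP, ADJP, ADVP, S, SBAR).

S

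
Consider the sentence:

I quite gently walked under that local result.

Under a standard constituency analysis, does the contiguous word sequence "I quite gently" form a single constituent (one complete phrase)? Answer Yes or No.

No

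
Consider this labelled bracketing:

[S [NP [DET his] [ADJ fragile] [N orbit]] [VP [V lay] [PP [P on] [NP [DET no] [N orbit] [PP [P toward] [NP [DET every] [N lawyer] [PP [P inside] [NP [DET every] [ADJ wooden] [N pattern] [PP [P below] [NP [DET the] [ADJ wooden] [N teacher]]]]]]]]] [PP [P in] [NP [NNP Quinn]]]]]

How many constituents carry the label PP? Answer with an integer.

5

The PP constituents are: [PP on no orbit toward every lawyer inside every wooden pattern below the wooden teacher]; [PP toward every lawyer inside every wooden pattern below the wooden teacher]; [PP inside every wooden pattern below the wooden teacher]; [PP below the wooden teacher]; [PP in Quinn]. Total: 5.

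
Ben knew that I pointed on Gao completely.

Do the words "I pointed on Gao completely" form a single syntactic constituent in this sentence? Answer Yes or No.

Yes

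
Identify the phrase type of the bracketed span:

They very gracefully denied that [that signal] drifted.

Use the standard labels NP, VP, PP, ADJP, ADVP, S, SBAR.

The bracketed span "that signal" is headed by "signal", making it a noun phrase (NP).

NP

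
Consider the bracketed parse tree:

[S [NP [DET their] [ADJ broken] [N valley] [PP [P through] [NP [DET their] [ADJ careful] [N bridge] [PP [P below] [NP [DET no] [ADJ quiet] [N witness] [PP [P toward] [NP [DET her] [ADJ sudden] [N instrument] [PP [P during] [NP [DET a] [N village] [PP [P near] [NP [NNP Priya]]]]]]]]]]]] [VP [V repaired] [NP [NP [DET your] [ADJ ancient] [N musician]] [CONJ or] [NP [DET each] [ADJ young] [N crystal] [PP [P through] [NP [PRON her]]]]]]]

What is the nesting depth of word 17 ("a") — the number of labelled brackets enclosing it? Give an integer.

11

Path from the root down to the word: S → NP → PP → NP → PP → NP → PP → NP → PP → NP → DET. That is 11 enclosing brackets.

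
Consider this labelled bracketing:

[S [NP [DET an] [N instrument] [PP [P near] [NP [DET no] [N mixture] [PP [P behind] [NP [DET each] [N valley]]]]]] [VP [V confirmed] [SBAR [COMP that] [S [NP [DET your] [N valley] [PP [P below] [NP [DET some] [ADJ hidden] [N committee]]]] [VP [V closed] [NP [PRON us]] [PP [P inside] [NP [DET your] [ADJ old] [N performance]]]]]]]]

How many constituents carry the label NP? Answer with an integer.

7

Listing each NP by its span: [NP an instrument near no mixture behind each valley]; [NP no mixture behind each valley]; [NP each valley]; [NP your valley below some hidden committee]; [NP some hidden committee]; [NP us] … — that makes 7.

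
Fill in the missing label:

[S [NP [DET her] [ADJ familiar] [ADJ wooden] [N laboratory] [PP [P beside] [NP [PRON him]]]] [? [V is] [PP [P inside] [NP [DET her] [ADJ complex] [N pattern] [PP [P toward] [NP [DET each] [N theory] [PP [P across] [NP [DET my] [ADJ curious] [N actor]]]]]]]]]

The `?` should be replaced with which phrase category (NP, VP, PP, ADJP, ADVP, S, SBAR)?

VP

Looking at what the `?` directly dominates — V 'is', PP — this is a verb phrase (VP).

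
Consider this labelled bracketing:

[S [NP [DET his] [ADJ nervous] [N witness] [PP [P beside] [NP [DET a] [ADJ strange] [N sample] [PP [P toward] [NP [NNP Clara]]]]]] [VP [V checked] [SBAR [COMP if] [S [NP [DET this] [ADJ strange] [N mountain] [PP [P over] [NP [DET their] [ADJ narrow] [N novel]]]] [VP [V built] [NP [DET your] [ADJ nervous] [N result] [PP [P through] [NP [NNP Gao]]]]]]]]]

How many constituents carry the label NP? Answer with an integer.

7

Scanning left to right, an opening `[NP` appears at word positions 1, 5, 9, 12, 16, 20, 24 — 7 in total.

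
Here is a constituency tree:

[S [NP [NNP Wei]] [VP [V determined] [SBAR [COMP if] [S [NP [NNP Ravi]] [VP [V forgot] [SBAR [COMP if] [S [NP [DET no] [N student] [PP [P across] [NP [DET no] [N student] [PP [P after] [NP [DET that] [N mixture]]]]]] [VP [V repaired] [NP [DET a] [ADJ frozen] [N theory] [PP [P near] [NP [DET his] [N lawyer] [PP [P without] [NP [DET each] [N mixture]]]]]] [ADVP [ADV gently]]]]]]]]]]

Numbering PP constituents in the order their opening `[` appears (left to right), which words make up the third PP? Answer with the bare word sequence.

near his lawyer without each mixture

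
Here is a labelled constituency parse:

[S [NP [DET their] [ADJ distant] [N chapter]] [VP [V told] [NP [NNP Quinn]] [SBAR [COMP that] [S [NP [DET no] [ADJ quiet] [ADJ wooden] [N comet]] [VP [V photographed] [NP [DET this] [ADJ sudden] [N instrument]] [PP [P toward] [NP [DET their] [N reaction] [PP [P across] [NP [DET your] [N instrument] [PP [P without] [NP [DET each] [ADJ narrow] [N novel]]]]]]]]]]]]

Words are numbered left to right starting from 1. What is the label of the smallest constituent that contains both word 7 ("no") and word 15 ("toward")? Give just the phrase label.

Word 7 lies under S → VP → SBAR → S → NP → DET; word 15 lies under S → VP → SBAR → S → VP → PP → P. The lowest shared node is the S.

S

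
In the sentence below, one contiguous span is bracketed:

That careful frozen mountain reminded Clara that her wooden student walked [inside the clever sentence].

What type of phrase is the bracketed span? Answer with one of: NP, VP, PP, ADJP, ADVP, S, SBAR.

PP

The bracketed span "inside the clever sentence" is headed by "inside", making it a prepositional phrase (PP).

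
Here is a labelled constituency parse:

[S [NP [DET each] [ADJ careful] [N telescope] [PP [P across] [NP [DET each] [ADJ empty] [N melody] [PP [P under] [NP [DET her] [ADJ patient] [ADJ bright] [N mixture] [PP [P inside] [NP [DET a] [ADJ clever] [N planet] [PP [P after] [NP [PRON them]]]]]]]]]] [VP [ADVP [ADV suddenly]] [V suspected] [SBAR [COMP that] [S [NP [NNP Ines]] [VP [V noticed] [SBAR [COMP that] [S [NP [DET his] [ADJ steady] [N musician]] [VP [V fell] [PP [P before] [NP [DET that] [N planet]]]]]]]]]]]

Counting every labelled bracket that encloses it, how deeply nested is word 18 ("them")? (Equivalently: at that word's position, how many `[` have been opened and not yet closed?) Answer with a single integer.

11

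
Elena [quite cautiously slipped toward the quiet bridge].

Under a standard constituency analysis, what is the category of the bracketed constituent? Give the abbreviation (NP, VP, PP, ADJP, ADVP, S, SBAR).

VP

The span is built around the verb "slipped" — a verb phrase (VP).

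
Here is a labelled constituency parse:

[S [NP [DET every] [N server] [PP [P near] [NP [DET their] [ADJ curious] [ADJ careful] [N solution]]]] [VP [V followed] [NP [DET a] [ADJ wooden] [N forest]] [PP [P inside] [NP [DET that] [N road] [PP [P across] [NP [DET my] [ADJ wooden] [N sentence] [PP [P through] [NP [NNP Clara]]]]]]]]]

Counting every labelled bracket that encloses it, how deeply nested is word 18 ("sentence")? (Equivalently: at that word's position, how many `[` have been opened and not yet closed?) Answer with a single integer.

Path from the root down to the word: S → VP → PP → NP → PP → NP → N. That is 7 enclosing brackets.

7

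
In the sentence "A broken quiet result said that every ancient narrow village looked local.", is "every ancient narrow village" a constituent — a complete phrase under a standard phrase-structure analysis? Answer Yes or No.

Yes

These words form the whole noun phrase headed by "village", so yes — one constituent.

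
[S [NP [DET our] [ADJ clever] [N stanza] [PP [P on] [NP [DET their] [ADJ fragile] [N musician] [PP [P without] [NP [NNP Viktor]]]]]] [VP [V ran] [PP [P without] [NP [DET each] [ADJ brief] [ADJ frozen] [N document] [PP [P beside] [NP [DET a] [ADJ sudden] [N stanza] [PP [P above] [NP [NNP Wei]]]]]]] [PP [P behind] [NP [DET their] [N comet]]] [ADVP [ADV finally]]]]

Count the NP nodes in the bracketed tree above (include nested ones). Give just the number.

Scanning left to right, an opening `[NP` appears at word positions 1, 5, 9, 12, 17, 21, 23 — 7 in total.

7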